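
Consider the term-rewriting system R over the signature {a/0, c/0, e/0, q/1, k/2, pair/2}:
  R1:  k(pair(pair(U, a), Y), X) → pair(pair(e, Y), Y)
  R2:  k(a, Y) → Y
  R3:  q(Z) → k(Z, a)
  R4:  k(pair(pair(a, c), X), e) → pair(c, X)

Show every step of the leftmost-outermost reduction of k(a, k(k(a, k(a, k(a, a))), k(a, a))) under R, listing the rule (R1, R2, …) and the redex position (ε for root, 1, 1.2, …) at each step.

a

1. k(a, k(k(a, k(a, k(a, a))), k(a, a)))  →  k(k(a, k(a, k(a, a))), k(a, a))   [R2 at ε]
2. k(k(a, k(a, k(a, a))), k(a, a))  →  k(k(a, k(a, a)), k(a, a))   [R2 at 1]
3. k(k(a, k(a, a)), k(a, a))  →  k(k(a, a), k(a, a))   [R2 at 1]
4. k(k(a, a), k(a, a))  →  k(a, k(a, a))   [R2 at 1]
5. k(a, k(a, a))  →  k(a, a)   [R2 at ε]
6. k(a, a)  →  a   [R2 at ε]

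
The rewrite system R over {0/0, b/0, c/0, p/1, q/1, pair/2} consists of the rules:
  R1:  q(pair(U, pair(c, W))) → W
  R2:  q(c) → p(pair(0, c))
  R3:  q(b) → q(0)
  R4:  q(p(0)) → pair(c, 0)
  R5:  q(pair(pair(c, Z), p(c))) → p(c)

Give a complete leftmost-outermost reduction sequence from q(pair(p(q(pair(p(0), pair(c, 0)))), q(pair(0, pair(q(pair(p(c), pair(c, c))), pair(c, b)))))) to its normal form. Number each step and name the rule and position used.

b

1. q(pair(p(q(pair(p(0), pair(c, 0)))), q(pair(0, pair(q(pair(p(c), pair(c, c))), pair(c, b))))))  →  q(pair(p(0), q(pair(0, pair(q(pair(p(c), pair(c, c))), pair(c, b))))))   [R1 at 1.1.1]
2. q(pair(p(0), q(pair(0, pair(q(pair(p(c), pair(c, c))), pair(c, b))))))  →  q(pair(p(0), q(pair(0, pair(c, pair(c, b))))))   [R1 at 1.2.1.2.1]
3. q(pair(p(0), q(pair(0, pair(c, pair(c, b))))))  →  q(pair(p(0), pair(c, b)))   [R1 at 1.2]
4. q(pair(p(0), pair(c, b)))  →  b   [R1 at ε]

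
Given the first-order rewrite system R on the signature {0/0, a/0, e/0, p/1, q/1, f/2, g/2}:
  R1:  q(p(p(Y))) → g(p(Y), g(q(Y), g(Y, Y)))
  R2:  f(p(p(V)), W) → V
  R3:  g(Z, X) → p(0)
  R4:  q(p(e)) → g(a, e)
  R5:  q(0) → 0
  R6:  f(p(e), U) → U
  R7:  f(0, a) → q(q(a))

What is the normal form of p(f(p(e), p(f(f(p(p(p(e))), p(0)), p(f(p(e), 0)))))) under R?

p(p(p(0)))

1. p(f(p(e), p(f(f(p(p(p(e))), p(0)), p(f(p(e), 0))))))  →  p(p(f(f(p(p(p(e))), p(0)), p(f(p(e), 0)))))   [R6 at 1]
2. p(p(f(f(p(p(p(e))), p(0)), p(f(p(e), 0)))))  →  p(p(f(p(e), p(f(p(e), 0)))))   [R2 at 1.1.1]
3. p(p(f(p(e), p(f(p(e), 0)))))  →  p(p(p(f(p(e), 0))))   [R6 at 1.1]
4. p(p(p(f(p(e), 0))))  →  p(p(p(0)))   [R6 at 1.1.1]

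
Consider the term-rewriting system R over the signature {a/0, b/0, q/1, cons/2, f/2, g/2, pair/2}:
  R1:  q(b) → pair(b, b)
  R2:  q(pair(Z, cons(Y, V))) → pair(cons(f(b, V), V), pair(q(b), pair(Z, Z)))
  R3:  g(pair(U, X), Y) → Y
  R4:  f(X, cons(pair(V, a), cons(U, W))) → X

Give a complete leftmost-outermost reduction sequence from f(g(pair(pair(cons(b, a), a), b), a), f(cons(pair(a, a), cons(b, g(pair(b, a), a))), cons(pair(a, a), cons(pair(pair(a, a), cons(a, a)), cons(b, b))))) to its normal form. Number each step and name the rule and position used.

a

1. f(g(pair(pair(cons(b, a), a), b), a), f(cons(pair(a, a), cons(b, g(pair(b, a), a))), cons(pair(a, a), cons(pair(pair(a, a), cons(a, a)), cons(b, b)))))  →  f(a, f(cons(pair(a, a), cons(b, g(pair(b, a), a))), cons(pair(a, a), cons(pair(pair(a, a), cons(a, a)), cons(b, b)))))   [R3 at 1]
2. f(a, f(cons(pair(a, a), cons(b, g(pair(b, a), a))), cons(pair(a, a), cons(pair(pair(a, a), cons(a, a)), cons(b, b)))))  →  f(a, cons(pair(a, a), cons(b, g(pair(b, a), a))))   [R4 at 2]
3. f(a, cons(pair(a, a), cons(b, g(pair(b, a), a))))  →  a   [R4 at ε]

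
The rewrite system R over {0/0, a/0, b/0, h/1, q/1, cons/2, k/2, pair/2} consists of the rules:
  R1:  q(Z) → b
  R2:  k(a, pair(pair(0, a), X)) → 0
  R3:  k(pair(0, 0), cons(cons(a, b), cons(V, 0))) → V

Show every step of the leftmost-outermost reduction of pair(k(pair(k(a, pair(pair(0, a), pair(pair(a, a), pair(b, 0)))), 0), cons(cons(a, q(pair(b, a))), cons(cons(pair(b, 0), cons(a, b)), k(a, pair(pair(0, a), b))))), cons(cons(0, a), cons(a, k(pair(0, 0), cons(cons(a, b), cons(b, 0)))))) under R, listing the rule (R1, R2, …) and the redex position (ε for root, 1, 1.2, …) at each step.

1. pair(k(pair(k(a, pair(pair(0, a), pair(pair(a, a), pair(b, 0)))), 0), cons(cons(a, q(pair(b, a))), cons(cons(pair(b, 0), cons(a, b)), k(a, pair(pair(0, a), b))))), cons(cons(0, a), cons(a, k(pair(0, 0), cons(cons(a, b), cons(b, 0))))))  →  pair(k(pair(0, 0), cons(cons(a, q(pair(b, a))), cons(cons(pair(b, 0), cons(a, b)), k(a, pair(pair(0, a), b))))), cons(cons(0, a), cons(a, k(pair(0, 0), cons(cons(a, b), cons(b, 0))))))   [R2 at 1.1.1]
2. pair(k(pair(0, 0), cons(cons(a, q(pair(b, a))), cons(cons(pair(b, 0), cons(a, b)), k(a, pair(pair(0, a), b))))), cons(cons(0, a), cons(a, k(pair(0, 0), cons(cons(a, b), cons(b, 0))))))  →  pair(k(pair(0, 0), cons(cons(a, b), cons(cons(pair(b, 0), cons(a, b)), k(a, pair(pair(0, a), b))))), cons(cons(0, a), cons(a, k(pair(0, 0), cons(cons(a, b), cons(b, 0))))))   [R1 at 1.2.1.2]
3. pair(k(pair(0, 0), cons(cons(a, b), cons(cons(pair(b, 0), cons(a, b)), k(a, pair(pair(0, a), b))))), cons(cons(0, a), cons(a, k(pair(0, 0), cons(cons(a, b), cons(b, 0))))))  →  pair(k(pair(0, 0), cons(cons(a, b), cons(cons(pair(b, 0), cons(a, b)), 0))), cons(cons(0, a), cons(a, k(pair(0, 0), cons(cons(a, b), cons(b, 0))))))   [R2 at 1.2.2.2]
4. pair(k(pair(0, 0), cons(cons(a, b), cons(cons(pair(b, 0), cons(a, b)), 0))), cons(cons(0, a), cons(a, k(pair(0, 0), cons(cons(a, b), cons(b, 0))))))  →  pair(cons(pair(b, 0), cons(a, b)), cons(cons(0, a), cons(a, k(pair(0, 0), cons(cons(a, b), cons(b, 0))))))   [R3 at 1]
5. pair(cons(pair(b, 0), cons(a, b)), cons(cons(0, a), cons(a, k(pair(0, 0), cons(cons(a, b), cons(b, 0))))))  →  pair(cons(pair(b, 0), cons(a, b)), cons(cons(0, a), cons(a, b)))   [R3 at 2.2.2]

pair(cons(pair(b, 0), cons(a, b)), cons(cons(0, a), cons(a, b)))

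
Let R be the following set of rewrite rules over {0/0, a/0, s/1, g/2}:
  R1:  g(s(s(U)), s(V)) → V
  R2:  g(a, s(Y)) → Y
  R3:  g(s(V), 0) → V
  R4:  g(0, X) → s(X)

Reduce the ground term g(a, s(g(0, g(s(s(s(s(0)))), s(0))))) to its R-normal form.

s(0)

1. g(a, s(g(0, g(s(s(s(s(0)))), s(0)))))  →  g(0, g(s(s(s(s(0)))), s(0)))   [R2 at ε]
2. g(0, g(s(s(s(s(0)))), s(0)))  →  s(g(s(s(s(s(0)))), s(0)))   [R4 at ε]
3. s(g(s(s(s(s(0)))), s(0)))  →  s(0)   [R1 at 1]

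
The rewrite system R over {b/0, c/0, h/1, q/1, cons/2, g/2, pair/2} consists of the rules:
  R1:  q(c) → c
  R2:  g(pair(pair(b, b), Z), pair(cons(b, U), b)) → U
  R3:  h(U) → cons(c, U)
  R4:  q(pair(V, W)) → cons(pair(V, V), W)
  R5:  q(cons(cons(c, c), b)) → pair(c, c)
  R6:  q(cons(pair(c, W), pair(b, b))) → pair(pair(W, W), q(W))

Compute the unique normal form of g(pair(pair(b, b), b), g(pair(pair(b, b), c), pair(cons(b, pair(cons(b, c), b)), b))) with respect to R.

c

1. g(pair(pair(b, b), b), g(pair(pair(b, b), c), pair(cons(b, pair(cons(b, c), b)), b)))  →  g(pair(pair(b, b), b), pair(cons(b, c), b))   [R2 at 2]
2. g(pair(pair(b, b), b), pair(cons(b, c), b))  →  c   [R2 at ε]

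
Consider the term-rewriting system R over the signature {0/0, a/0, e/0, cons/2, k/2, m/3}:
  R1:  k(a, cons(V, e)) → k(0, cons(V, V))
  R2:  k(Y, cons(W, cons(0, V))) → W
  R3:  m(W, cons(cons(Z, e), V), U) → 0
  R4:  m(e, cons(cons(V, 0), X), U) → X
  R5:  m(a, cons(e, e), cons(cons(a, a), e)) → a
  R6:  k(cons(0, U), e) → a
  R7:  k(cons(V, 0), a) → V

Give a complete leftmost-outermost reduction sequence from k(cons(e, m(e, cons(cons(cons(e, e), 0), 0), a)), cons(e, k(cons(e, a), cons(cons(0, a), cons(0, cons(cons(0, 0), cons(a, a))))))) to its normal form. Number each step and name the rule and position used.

1. k(cons(e, m(e, cons(cons(cons(e, e), 0), 0), a)), cons(e, k(cons(e, a), cons(cons(0, a), cons(0, cons(cons(0, 0), cons(a, a)))))))  →  k(cons(e, 0), cons(e, k(cons(e, a), cons(cons(0, a), cons(0, cons(cons(0, 0), cons(a, a)))))))   [R4 at 1.2]
2. k(cons(e, 0), cons(e, k(cons(e, a), cons(cons(0, a), cons(0, cons(cons(0, 0), cons(a, a)))))))  →  k(cons(e, 0), cons(e, cons(0, a)))   [R2 at 2.2]
3. k(cons(e, 0), cons(e, cons(0, a)))  →  e   [R2 at ε]

e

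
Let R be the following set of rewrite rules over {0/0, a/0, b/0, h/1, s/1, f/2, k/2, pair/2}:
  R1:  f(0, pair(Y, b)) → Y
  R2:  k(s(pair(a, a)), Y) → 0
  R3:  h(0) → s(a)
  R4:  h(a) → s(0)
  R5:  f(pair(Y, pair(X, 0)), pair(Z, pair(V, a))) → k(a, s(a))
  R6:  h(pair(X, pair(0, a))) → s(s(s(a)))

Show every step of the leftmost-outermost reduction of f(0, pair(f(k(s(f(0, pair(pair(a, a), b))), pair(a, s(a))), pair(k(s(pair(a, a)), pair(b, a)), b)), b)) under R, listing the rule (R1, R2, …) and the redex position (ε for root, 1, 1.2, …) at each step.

1. f(0, pair(f(k(s(f(0, pair(pair(a, a), b))), pair(a, s(a))), pair(k(s(pair(a, a)), pair(b, a)), b)), b))  →  f(k(s(f(0, pair(pair(a, a), b))), pair(a, s(a))), pair(k(s(pair(a, a)), pair(b, a)), b))   [R1 at ε]
2. f(k(s(f(0, pair(pair(a, a), b))), pair(a, s(a))), pair(k(s(pair(a, a)), pair(b, a)), b))  →  f(k(s(pair(a, a)), pair(a, s(a))), pair(k(s(pair(a, a)), pair(b, a)), b))   [R1 at 1.1.1]
3. f(k(s(pair(a, a)), pair(a, s(a))), pair(k(s(pair(a, a)), pair(b, a)), b))  →  f(0, pair(k(s(pair(a, a)), pair(b, a)), b))   [R2 at 1]
4. f(0, pair(k(s(pair(a, a)), pair(b, a)), b))  →  k(s(pair(a, a)), pair(b, a))   [R1 at ε]
5. k(s(pair(a, a)), pair(b, a))  →  0   [R2 at ε]

0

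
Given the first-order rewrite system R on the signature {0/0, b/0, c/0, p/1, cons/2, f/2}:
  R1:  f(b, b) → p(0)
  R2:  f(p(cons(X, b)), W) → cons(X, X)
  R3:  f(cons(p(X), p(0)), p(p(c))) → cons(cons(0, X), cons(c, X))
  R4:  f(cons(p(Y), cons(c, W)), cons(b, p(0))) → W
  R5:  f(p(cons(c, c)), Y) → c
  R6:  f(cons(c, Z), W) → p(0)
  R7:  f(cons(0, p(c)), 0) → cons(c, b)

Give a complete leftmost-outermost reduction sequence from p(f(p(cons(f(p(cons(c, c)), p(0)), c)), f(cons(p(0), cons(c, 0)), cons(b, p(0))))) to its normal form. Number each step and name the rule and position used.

p(c)

1. p(f(p(cons(f(p(cons(c, c)), p(0)), c)), f(cons(p(0), cons(c, 0)), cons(b, p(0)))))  →  p(f(p(cons(c, c)), f(cons(p(0), cons(c, 0)), cons(b, p(0)))))   [R5 at 1.1.1.1]
2. p(f(p(cons(c, c)), f(cons(p(0), cons(c, 0)), cons(b, p(0)))))  →  p(c)   [R5 at 1]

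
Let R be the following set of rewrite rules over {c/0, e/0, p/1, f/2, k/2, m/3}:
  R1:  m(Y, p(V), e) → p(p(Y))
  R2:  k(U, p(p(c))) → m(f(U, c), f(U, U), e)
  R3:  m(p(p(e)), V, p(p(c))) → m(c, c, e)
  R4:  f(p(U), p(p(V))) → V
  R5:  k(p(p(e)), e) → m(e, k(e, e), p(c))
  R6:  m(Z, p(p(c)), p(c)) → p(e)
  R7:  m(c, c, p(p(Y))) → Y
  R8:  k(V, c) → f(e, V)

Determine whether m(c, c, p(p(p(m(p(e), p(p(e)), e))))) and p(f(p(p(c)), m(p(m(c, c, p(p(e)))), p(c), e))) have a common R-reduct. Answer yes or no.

Reduce t₁ = m(c, c, p(p(p(m(p(e), p(p(e)), e))))):
1. m(c, c, p(p(p(m(p(e), p(p(e)), e)))))  →  p(m(p(e), p(p(e)), e))   [R7 at ε]
2. p(m(p(e), p(p(e)), e))  →  p(p(p(p(e))))   [R1 at 1]

Reduce t₂ = p(f(p(p(c)), m(p(m(c, c, p(p(e)))), p(c), e))):
1. p(f(p(p(c)), m(p(m(c, c, p(p(e)))), p(c), e)))  →  p(f(p(p(c)), p(p(p(m(c, c, p(p(e))))))))   [R1 at 1.2]
2. p(f(p(p(c)), p(p(p(m(c, c, p(p(e))))))))  →  p(p(m(c, c, p(p(e)))))   [R4 at 1]
3. p(p(m(c, c, p(p(e)))))  →  p(p(e))   [R7 at 1.1]

no — NF(t₁) = p(p(p(p(e)))), NF(t₂) = p(p(e))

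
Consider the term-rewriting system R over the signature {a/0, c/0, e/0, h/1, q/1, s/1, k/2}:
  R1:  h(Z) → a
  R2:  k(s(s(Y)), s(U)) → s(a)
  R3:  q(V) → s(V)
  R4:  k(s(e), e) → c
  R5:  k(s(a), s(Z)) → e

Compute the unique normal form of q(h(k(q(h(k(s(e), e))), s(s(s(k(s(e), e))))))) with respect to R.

s(a)

1. q(h(k(q(h(k(s(e), e))), s(s(s(k(s(e), e)))))))  →  s(h(k(q(h(k(s(e), e))), s(s(s(k(s(e), e)))))))   [R3 at ε]
2. s(h(k(q(h(k(s(e), e))), s(s(s(k(s(e), e)))))))  →  s(a)   [R1 at 1]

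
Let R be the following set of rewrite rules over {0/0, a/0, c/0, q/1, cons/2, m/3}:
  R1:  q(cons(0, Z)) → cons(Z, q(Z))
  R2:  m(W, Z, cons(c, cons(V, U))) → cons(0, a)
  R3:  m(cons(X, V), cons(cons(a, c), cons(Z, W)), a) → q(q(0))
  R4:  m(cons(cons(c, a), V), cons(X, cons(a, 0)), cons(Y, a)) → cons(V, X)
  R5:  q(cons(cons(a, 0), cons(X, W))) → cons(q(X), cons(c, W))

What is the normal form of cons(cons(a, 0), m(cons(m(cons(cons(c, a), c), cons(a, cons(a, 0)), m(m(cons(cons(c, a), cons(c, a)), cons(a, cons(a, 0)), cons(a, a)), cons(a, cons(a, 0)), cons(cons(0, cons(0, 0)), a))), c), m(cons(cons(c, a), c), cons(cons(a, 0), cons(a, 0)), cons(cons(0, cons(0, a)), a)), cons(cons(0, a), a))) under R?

1. cons(cons(a, 0), m(cons(m(cons(cons(c, a), c), cons(a, cons(a, 0)), m(m(cons(cons(c, a), cons(c, a)), cons(a, cons(a, 0)), cons(a, a)), cons(a, cons(a, 0)), cons(cons(0, cons(0, 0)), a))), c), m(cons(cons(c, a), c), cons(cons(a, 0), cons(a, 0)), cons(cons(0, cons(0, a)), a)), cons(cons(0, a), a)))  →  cons(cons(a, 0), m(cons(m(cons(cons(c, a), c), cons(a, cons(a, 0)), m(cons(cons(c, a), a), cons(a, cons(a, 0)), cons(cons(0, cons(0, 0)), a))), c), m(cons(cons(c, a), c), cons(cons(a, 0), cons(a, 0)), cons(cons(0, cons(0, a)), a)), cons(cons(0, a), a)))   [R4 at 2.1.1.3.1]
2. cons(cons(a, 0), m(cons(m(cons(cons(c, a), c), cons(a, cons(a, 0)), m(cons(cons(c, a), a), cons(a, cons(a, 0)), cons(cons(0, cons(0, 0)), a))), c), m(cons(cons(c, a), c), cons(cons(a, 0), cons(a, 0)), cons(cons(0, cons(0, a)), a)), cons(cons(0, a), a)))  →  cons(cons(a, 0), m(cons(m(cons(cons(c, a), c), cons(a, cons(a, 0)), cons(a, a)), c), m(cons(cons(c, a), c), cons(cons(a, 0), cons(a, 0)), cons(cons(0, cons(0, a)), a)), cons(cons(0, a), a)))   [R4 at 2.1.1.3]
3. cons(cons(a, 0), m(cons(m(cons(cons(c, a), c), cons(a, cons(a, 0)), cons(a, a)), c), m(cons(cons(c, a), c), cons(cons(a, 0), cons(a, 0)), cons(cons(0, cons(0, a)), a)), cons(cons(0, a), a)))  →  cons(cons(a, 0), m(cons(cons(c, a), c), m(cons(cons(c, a), c), cons(cons(a, 0), cons(a, 0)), cons(cons(0, cons(0, a)), a)), cons(cons(0, a), a)))   [R4 at 2.1.1]
4. cons(cons(a, 0), m(cons(cons(c, a), c), m(cons(cons(c, a), c), cons(cons(a, 0), cons(a, 0)), cons(cons(0, cons(0, a)), a)), cons(cons(0, a), a)))  →  cons(cons(a, 0), m(cons(cons(c, a), c), cons(c, cons(a, 0)), cons(cons(0, a), a)))   [R4 at 2.2]
5. cons(cons(a, 0), m(cons(cons(c, a), c), cons(c, cons(a, 0)), cons(cons(0, a), a)))  →  cons(cons(a, 0), cons(c, c))   [R4 at 2]

cons(cons(a, 0), cons(c, c))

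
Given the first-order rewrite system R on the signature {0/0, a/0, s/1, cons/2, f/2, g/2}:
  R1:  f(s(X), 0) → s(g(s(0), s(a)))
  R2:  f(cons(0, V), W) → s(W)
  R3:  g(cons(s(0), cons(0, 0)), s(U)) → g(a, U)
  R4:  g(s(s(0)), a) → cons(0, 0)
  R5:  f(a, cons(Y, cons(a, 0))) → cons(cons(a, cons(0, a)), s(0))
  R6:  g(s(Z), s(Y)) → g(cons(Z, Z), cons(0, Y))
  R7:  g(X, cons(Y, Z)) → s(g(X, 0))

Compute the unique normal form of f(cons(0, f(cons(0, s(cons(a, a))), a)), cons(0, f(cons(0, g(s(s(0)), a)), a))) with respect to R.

s(cons(0, s(a)))

1. f(cons(0, f(cons(0, s(cons(a, a))), a)), cons(0, f(cons(0, g(s(s(0)), a)), a)))  →  s(cons(0, f(cons(0, g(s(s(0)), a)), a)))   [R2 at ε]
2. s(cons(0, f(cons(0, g(s(s(0)), a)), a)))  →  s(cons(0, s(a)))   [R2 at 1.2]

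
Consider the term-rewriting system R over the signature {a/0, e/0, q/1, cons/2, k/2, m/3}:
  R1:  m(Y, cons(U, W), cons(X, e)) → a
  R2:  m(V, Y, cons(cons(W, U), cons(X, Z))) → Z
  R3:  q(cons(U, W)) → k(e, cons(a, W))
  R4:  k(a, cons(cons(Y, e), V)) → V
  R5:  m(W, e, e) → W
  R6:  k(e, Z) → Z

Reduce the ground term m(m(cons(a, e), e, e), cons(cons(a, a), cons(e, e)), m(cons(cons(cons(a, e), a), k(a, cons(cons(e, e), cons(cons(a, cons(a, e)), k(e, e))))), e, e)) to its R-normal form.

e

1. m(m(cons(a, e), e, e), cons(cons(a, a), cons(e, e)), m(cons(cons(cons(a, e), a), k(a, cons(cons(e, e), cons(cons(a, cons(a, e)), k(e, e))))), e, e))  →  m(cons(a, e), cons(cons(a, a), cons(e, e)), m(cons(cons(cons(a, e), a), k(a, cons(cons(e, e), cons(cons(a, cons(a, e)), k(e, e))))), e, e))   [R5 at 1]
2. m(cons(a, e), cons(cons(a, a), cons(e, e)), m(cons(cons(cons(a, e), a), k(a, cons(cons(e, e), cons(cons(a, cons(a, e)), k(e, e))))), e, e))  →  m(cons(a, e), cons(cons(a, a), cons(e, e)), cons(cons(cons(a, e), a), k(a, cons(cons(e, e), cons(cons(a, cons(a, e)), k(e, e))))))   [R5 at 3]
3. m(cons(a, e), cons(cons(a, a), cons(e, e)), cons(cons(cons(a, e), a), k(a, cons(cons(e, e), cons(cons(a, cons(a, e)), k(e, e))))))  →  m(cons(a, e), cons(cons(a, a), cons(e, e)), cons(cons(cons(a, e), a), cons(cons(a, cons(a, e)), k(e, e))))   [R4 at 3.2]
4. m(cons(a, e), cons(cons(a, a), cons(e, e)), cons(cons(cons(a, e), a), cons(cons(a, cons(a, e)), k(e, e))))  →  k(e, e)   [R2 at ε]
5. k(e, e)  →  e   [R6 at ε]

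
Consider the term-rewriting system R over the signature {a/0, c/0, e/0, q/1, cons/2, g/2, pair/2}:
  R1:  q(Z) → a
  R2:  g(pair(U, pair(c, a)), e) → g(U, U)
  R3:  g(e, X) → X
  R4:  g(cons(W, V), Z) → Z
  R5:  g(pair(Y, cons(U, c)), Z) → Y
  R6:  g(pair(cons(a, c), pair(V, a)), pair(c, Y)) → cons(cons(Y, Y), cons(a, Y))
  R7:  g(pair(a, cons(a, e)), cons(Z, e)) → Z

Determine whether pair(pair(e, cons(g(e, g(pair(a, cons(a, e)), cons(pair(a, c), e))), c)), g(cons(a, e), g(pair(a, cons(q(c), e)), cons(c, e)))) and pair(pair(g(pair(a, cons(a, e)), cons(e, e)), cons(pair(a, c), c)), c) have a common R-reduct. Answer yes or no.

yes — NF(t₁) = pair(pair(e, cons(pair(a, c), c)), c), NF(t₂) = pair(pair(e, cons(pair(a, c), c)), c)

Reduce t₁ = pair(pair(e, cons(g(e, g(pair(a, cons(a, e)), cons(pair(a, c), e))), c)), g(cons(a, e), g(pair(a, cons(q(c), e)), cons(c, e)))):
1. pair(pair(e, cons(g(e, g(pair(a, cons(a, e)), cons(pair(a, c), e))), c)), g(cons(a, e), g(pair(a, cons(q(c), e)), cons(c, e))))  →  pair(pair(e, cons(g(pair(a, cons(a, e)), cons(pair(a, c), e)), c)), g(cons(a, e), g(pair(a, cons(q(c), e)), cons(c, e))))   [R3 at 1.2.1]
2. pair(pair(e, cons(g(pair(a, cons(a, e)), cons(pair(a, c), e)), c)), g(cons(a, e), g(pair(a, cons(q(c), e)), cons(c, e))))  →  pair(pair(e, cons(pair(a, c), c)), g(cons(a, e), g(pair(a, cons(q(c), e)), cons(c, e))))   [R7 at 1.2.1]
3. pair(pair(e, cons(pair(a, c), c)), g(cons(a, e), g(pair(a, cons(q(c), e)), cons(c, e))))  →  pair(pair(e, cons(pair(a, c), c)), g(pair(a, cons(q(c), e)), cons(c, e)))   [R4 at 2]
4. pair(pair(e, cons(pair(a, c), c)), g(pair(a, cons(q(c), e)), cons(c, e)))  →  pair(pair(e, cons(pair(a, c), c)), g(pair(a, cons(a, e)), cons(c, e)))   [R1 at 2.1.2.1]
5. pair(pair(e, cons(pair(a, c), c)), g(pair(a, cons(a, e)), cons(c, e)))  →  pair(pair(e, cons(pair(a, c), c)), c)   [R7 at 2]

Reduce t₂ = pair(pair(g(pair(a, cons(a, e)), cons(e, e)), cons(pair(a, c), c)), c):
1. pair(pair(g(pair(a, cons(a, e)), cons(e, e)), cons(pair(a, c), c)), c)  →  pair(pair(e, cons(pair(a, c), c)), c)   [R7 at 1.1]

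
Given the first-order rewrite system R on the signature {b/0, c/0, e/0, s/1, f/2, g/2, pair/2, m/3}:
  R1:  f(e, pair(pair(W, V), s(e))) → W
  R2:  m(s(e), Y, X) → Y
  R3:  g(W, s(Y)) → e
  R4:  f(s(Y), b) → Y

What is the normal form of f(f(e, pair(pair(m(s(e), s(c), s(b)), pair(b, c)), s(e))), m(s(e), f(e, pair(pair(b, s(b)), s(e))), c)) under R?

1. f(f(e, pair(pair(m(s(e), s(c), s(b)), pair(b, c)), s(e))), m(s(e), f(e, pair(pair(b, s(b)), s(e))), c))  →  f(m(s(e), s(c), s(b)), m(s(e), f(e, pair(pair(b, s(b)), s(e))), c))   [R1 at 1]
2. f(m(s(e), s(c), s(b)), m(s(e), f(e, pair(pair(b, s(b)), s(e))), c))  →  f(s(c), m(s(e), f(e, pair(pair(b, s(b)), s(e))), c))   [R2 at 1]
3. f(s(c), m(s(e), f(e, pair(pair(b, s(b)), s(e))), c))  →  f(s(c), f(e, pair(pair(b, s(b)), s(e))))   [R2 at 2]
4. f(s(c), f(e, pair(pair(b, s(b)), s(e))))  →  f(s(c), b)   [R1 at 2]
5. f(s(c), b)  →  c   [R4 at ε]

c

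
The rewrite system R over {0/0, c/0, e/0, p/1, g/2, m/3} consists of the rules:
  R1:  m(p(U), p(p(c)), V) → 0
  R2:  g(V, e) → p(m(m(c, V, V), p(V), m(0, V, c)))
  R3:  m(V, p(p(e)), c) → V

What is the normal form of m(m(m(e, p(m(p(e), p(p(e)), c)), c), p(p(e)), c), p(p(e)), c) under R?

1. m(m(m(e, p(m(p(e), p(p(e)), c)), c), p(p(e)), c), p(p(e)), c)  →  m(m(e, p(m(p(e), p(p(e)), c)), c), p(p(e)), c)   [R3 at ε]
2. m(m(e, p(m(p(e), p(p(e)), c)), c), p(p(e)), c)  →  m(e, p(m(p(e), p(p(e)), c)), c)   [R3 at ε]
3. m(e, p(m(p(e), p(p(e)), c)), c)  →  m(e, p(p(e)), c)   [R3 at 2.1]
4. m(e, p(p(e)), c)  →  e   [R3 at ε]

e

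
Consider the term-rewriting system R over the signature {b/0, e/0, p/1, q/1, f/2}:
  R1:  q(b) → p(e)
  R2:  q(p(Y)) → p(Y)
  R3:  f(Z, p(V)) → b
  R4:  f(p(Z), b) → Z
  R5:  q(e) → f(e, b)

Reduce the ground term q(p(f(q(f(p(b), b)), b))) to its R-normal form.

1. q(p(f(q(f(p(b), b)), b)))  →  p(f(q(f(p(b), b)), b))   [R2 at ε]
2. p(f(q(f(p(b), b)), b))  →  p(f(q(b), b))   [R4 at 1.1.1]
3. p(f(q(b), b))  →  p(f(p(e), b))   [R1 at 1.1]
4. p(f(p(e), b))  →  p(e)   [R4 at 1]

p(e)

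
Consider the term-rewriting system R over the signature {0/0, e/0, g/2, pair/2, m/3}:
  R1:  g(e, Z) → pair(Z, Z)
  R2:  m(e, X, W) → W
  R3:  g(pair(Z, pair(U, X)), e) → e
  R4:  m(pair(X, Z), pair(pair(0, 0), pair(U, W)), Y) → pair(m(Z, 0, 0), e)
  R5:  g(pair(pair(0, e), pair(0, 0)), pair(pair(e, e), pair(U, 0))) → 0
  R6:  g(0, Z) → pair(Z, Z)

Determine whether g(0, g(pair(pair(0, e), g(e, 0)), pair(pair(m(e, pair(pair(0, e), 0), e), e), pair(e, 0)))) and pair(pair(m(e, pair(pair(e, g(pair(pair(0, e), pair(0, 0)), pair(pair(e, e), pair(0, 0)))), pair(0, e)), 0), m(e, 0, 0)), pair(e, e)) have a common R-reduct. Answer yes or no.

no — NF(t₁) = pair(0, 0), NF(t₂) = pair(pair(0, 0), pair(e, e))

Reduce t₁ = g(0, g(pair(pair(0, e), g(e, 0)), pair(pair(m(e, pair(pair(0, e), 0), e), e), pair(e, 0)))):
1. g(0, g(pair(pair(0, e), g(e, 0)), pair(pair(m(e, pair(pair(0, e), 0), e), e), pair(e, 0))))  →  pair(g(pair(pair(0, e), g(e, 0)), pair(pair(m(e, pair(pair(0, e), 0), e), e), pair(e, 0))), g(pair(pair(0, e), g(e, 0)), pair(pair(m(e, pair(pair(0, e), 0), e), e), pair(e, 0))))   [R6 at ε]
2. pair(g(pair(pair(0, e), g(e, 0)), pair(pair(m(e, pair(pair(0, e), 0), e), e), pair(e, 0))), g(pair(pair(0, e), g(e, 0)), pair(pair(m(e, pair(pair(0, e), 0), e), e), pair(e, 0))))  →  pair(g(pair(pair(0, e), pair(0, 0)), pair(pair(m(e, pair(pair(0, e), 0), e), e), pair(e, 0))), g(pair(pair(0, e), g(e, 0)), pair(pair(m(e, pair(pair(0, e), 0), e), e), pair(e, 0))))   [R1 at 1.1.2]
3. pair(g(pair(pair(0, e), pair(0, 0)), pair(pair(m(e, pair(pair(0, e), 0), e), e), pair(e, 0))), g(pair(pair(0, e), g(e, 0)), pair(pair(m(e, pair(pair(0, e), 0), e), e), pair(e, 0))))  →  pair(g(pair(pair(0, e), pair(0, 0)), pair(pair(e, e), pair(e, 0))), g(pair(pair(0, e), g(e, 0)), pair(pair(m(e, pair(pair(0, e), 0), e), e), pair(e, 0))))   [R2 at 1.2.1.1]
4. pair(g(pair(pair(0, e), pair(0, 0)), pair(pair(e, e), pair(e, 0))), g(pair(pair(0, e), g(e, 0)), pair(pair(m(e, pair(pair(0, e), 0), e), e), pair(e, 0))))  →  pair(0, g(pair(pair(0, e), g(e, 0)), pair(pair(m(e, pair(pair(0, e), 0), e), e), pair(e, 0))))   [R5 at 1]
5. pair(0, g(pair(pair(0, e), g(e, 0)), pair(pair(m(e, pair(pair(0, e), 0), e), e), pair(e, 0))))  →  pair(0, g(pair(pair(0, e), pair(0, 0)), pair(pair(m(e, pair(pair(0, e), 0), e), e), pair(e, 0))))   [R1 at 2.1.2]
6. pair(0, g(pair(pair(0, e), pair(0, 0)), pair(pair(m(e, pair(pair(0, e), 0), e), e), pair(e, 0))))  →  pair(0, g(pair(pair(0, e), pair(0, 0)), pair(pair(e, e), pair(e, 0))))   [R2 at 2.2.1.1]
7. pair(0, g(pair(pair(0, e), pair(0, 0)), pair(pair(e, e), pair(e, 0))))  →  pair(0, 0)   [R5 at 2]

Reduce t₂ = pair(pair(m(e, pair(pair(e, g(pair(pair(0, e), pair(0, 0)), pair(pair(e, e), pair(0, 0)))), pair(0, e)), 0), m(e, 0, 0)), pair(e, e)):
1. pair(pair(m(e, pair(pair(e, g(pair(pair(0, e), pair(0, 0)), pair(pair(e, e), pair(0, 0)))), pair(0, e)), 0), m(e, 0, 0)), pair(e, e))  →  pair(pair(0, m(e, 0, 0)), pair(e, e))   [R2 at 1.1]
2. pair(pair(0, m(e, 0, 0)), pair(e, e))  →  pair(pair(0, 0), pair(e, e))   [R2 at 1.2]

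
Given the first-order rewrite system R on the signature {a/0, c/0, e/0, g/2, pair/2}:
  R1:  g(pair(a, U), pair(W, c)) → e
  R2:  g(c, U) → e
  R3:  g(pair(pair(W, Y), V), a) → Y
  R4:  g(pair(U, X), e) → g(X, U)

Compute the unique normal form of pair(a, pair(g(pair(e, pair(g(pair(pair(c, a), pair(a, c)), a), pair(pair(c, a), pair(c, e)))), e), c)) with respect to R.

pair(a, pair(a, c))

1. pair(a, pair(g(pair(e, pair(g(pair(pair(c, a), pair(a, c)), a), pair(pair(c, a), pair(c, e)))), e), c))  →  pair(a, pair(g(pair(g(pair(pair(c, a), pair(a, c)), a), pair(pair(c, a), pair(c, e))), e), c))   [R4 at 2.1]
2. pair(a, pair(g(pair(g(pair(pair(c, a), pair(a, c)), a), pair(pair(c, a), pair(c, e))), e), c))  →  pair(a, pair(g(pair(pair(c, a), pair(c, e)), g(pair(pair(c, a), pair(a, c)), a)), c))   [R4 at 2.1]
3. pair(a, pair(g(pair(pair(c, a), pair(c, e)), g(pair(pair(c, a), pair(a, c)), a)), c))  →  pair(a, pair(g(pair(pair(c, a), pair(c, e)), a), c))   [R3 at 2.1.2]
4. pair(a, pair(g(pair(pair(c, a), pair(c, e)), a), c))  →  pair(a, pair(a, c))   [R3 at 2.1]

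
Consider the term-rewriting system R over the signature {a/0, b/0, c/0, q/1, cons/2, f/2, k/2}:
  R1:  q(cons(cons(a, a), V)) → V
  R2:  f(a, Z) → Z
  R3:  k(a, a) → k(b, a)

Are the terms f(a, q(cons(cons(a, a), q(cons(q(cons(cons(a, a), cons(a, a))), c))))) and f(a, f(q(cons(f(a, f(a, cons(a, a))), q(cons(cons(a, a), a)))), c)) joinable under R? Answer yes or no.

Reduce t₁ = f(a, q(cons(cons(a, a), q(cons(q(cons(cons(a, a), cons(a, a))), c))))):
1. f(a, q(cons(cons(a, a), q(cons(q(cons(cons(a, a), cons(a, a))), c)))))  →  q(cons(cons(a, a), q(cons(q(cons(cons(a, a), cons(a, a))), c))))   [R2 at ε]
2. q(cons(cons(a, a), q(cons(q(cons(cons(a, a), cons(a, a))), c))))  →  q(cons(q(cons(cons(a, a), cons(a, a))), c))   [R1 at ε]
3. q(cons(q(cons(cons(a, a), cons(a, a))), c))  →  q(cons(cons(a, a), c))   [R1 at 1.1]
4. q(cons(cons(a, a), c))  →  c   [R1 at ε]

Reduce t₂ = f(a, f(q(cons(f(a, f(a, cons(a, a))), q(cons(cons(a, a), a)))), c)):
1. f(a, f(q(cons(f(a, f(a, cons(a, a))), q(cons(cons(a, a), a)))), c))  →  f(q(cons(f(a, f(a, cons(a, a))), q(cons(cons(a, a), a)))), c)   [R2 at ε]
2. f(q(cons(f(a, f(a, cons(a, a))), q(cons(cons(a, a), a)))), c)  →  f(q(cons(f(a, cons(a, a)), q(cons(cons(a, a), a)))), c)   [R2 at 1.1.1]
3. f(q(cons(f(a, cons(a, a)), q(cons(cons(a, a), a)))), c)  →  f(q(cons(cons(a, a), q(cons(cons(a, a), a)))), c)   [R2 at 1.1.1]
4. f(q(cons(cons(a, a), q(cons(cons(a, a), a)))), c)  →  f(q(cons(cons(a, a), a)), c)   [R1 at 1]
5. f(q(cons(cons(a, a), a)), c)  →  f(a, c)   [R1 at 1]
6. f(a, c)  →  c   [R2 at ε]

yes — NF(t₁) = c, NF(t₂) = c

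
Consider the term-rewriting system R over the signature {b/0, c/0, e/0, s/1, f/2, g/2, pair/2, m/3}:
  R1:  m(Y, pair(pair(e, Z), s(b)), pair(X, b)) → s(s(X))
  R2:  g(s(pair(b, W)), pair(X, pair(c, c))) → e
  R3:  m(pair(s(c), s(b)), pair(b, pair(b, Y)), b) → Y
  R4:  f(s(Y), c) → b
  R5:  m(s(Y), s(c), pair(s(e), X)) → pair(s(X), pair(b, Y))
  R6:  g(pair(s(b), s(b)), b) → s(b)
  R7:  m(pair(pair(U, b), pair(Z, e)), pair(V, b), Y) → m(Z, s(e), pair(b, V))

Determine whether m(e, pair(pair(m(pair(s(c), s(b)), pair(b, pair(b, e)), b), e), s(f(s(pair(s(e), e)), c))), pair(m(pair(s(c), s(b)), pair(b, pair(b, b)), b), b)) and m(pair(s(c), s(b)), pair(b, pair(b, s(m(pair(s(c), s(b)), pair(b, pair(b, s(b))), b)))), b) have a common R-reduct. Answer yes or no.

yes — NF(t₁) = s(s(b)), NF(t₂) = s(s(b))

Reduce t₁ = m(e, pair(pair(m(pair(s(c), s(b)), pair(b, pair(b, e)), b), e), s(f(s(pair(s(e), e)), c))), pair(m(pair(s(c), s(b)), pair(b, pair(b, b)), b), b)):
1. m(e, pair(pair(m(pair(s(c), s(b)), pair(b, pair(b, e)), b), e), s(f(s(pair(s(e), e)), c))), pair(m(pair(s(c), s(b)), pair(b, pair(b, b)), b), b))  →  m(e, pair(pair(e, e), s(f(s(pair(s(e), e)), c))), pair(m(pair(s(c), s(b)), pair(b, pair(b, b)), b), b))   [R3 at 2.1.1]
2. m(e, pair(pair(e, e), s(f(s(pair(s(e), e)), c))), pair(m(pair(s(c), s(b)), pair(b, pair(b, b)), b), b))  →  m(e, pair(pair(e, e), s(b)), pair(m(pair(s(c), s(b)), pair(b, pair(b, b)), b), b))   [R4 at 2.2.1]
3. m(e, pair(pair(e, e), s(b)), pair(m(pair(s(c), s(b)), pair(b, pair(b, b)), b), b))  →  s(s(m(pair(s(c), s(b)), pair(b, pair(b, b)), b)))   [R1 at ε]
4. s(s(m(pair(s(c), s(b)), pair(b, pair(b, b)), b)))  →  s(s(b))   [R3 at 1.1]

Reduce t₂ = m(pair(s(c), s(b)), pair(b, pair(b, s(m(pair(s(c), s(b)), pair(b, pair(b, s(b))), b)))), b):
1. m(pair(s(c), s(b)), pair(b, pair(b, s(m(pair(s(c), s(b)), pair(b, pair(b, s(b))), b)))), b)  →  s(m(pair(s(c), s(b)), pair(b, pair(b, s(b))), b))   [R3 at ε]
2. s(m(pair(s(c), s(b)), pair(b, pair(b, s(b))), b))  →  s(s(b))   [R3 at 1]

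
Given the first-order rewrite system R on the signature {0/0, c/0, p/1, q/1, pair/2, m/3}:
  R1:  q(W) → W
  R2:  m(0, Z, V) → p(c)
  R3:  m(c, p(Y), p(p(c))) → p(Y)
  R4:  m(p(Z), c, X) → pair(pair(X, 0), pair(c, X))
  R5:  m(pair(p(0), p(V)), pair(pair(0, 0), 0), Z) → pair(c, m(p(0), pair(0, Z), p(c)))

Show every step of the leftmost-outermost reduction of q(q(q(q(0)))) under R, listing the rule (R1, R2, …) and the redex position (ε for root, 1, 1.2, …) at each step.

1. q(q(q(q(0))))  →  q(q(q(0)))   [R1 at ε]
2. q(q(q(0)))  →  q(q(0))   [R1 at ε]
3. q(q(0))  →  q(0)   [R1 at ε]
4. q(0)  →  0   [R1 at ε]

0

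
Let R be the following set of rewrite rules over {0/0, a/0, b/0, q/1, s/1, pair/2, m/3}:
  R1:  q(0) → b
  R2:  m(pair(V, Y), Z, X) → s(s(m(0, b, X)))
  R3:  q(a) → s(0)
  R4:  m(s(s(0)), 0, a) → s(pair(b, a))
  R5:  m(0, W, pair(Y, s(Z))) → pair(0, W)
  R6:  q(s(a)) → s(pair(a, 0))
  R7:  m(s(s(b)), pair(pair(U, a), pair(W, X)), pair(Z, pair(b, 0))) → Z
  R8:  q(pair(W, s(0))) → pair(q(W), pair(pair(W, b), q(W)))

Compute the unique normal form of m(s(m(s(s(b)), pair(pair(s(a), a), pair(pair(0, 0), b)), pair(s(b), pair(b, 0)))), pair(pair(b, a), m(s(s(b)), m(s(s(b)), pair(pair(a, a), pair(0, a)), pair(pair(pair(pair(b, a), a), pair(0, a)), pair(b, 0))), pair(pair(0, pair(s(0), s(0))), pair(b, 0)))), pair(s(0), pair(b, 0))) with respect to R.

s(0)

1. m(s(m(s(s(b)), pair(pair(s(a), a), pair(pair(0, 0), b)), pair(s(b), pair(b, 0)))), pair(pair(b, a), m(s(s(b)), m(s(s(b)), pair(pair(a, a), pair(0, a)), pair(pair(pair(pair(b, a), a), pair(0, a)), pair(b, 0))), pair(pair(0, pair(s(0), s(0))), pair(b, 0)))), pair(s(0), pair(b, 0)))  →  m(s(s(b)), pair(pair(b, a), m(s(s(b)), m(s(s(b)), pair(pair(a, a), pair(0, a)), pair(pair(pair(pair(b, a), a), pair(0, a)), pair(b, 0))), pair(pair(0, pair(s(0), s(0))), pair(b, 0)))), pair(s(0), pair(b, 0)))   [R7 at 1.1]
2. m(s(s(b)), pair(pair(b, a), m(s(s(b)), m(s(s(b)), pair(pair(a, a), pair(0, a)), pair(pair(pair(pair(b, a), a), pair(0, a)), pair(b, 0))), pair(pair(0, pair(s(0), s(0))), pair(b, 0)))), pair(s(0), pair(b, 0)))  →  m(s(s(b)), pair(pair(b, a), m(s(s(b)), pair(pair(pair(b, a), a), pair(0, a)), pair(pair(0, pair(s(0), s(0))), pair(b, 0)))), pair(s(0), pair(b, 0)))   [R7 at 2.2.2]
3. m(s(s(b)), pair(pair(b, a), m(s(s(b)), pair(pair(pair(b, a), a), pair(0, a)), pair(pair(0, pair(s(0), s(0))), pair(b, 0)))), pair(s(0), pair(b, 0)))  →  m(s(s(b)), pair(pair(b, a), pair(0, pair(s(0), s(0)))), pair(s(0), pair(b, 0)))   [R7 at 2.2]
4. m(s(s(b)), pair(pair(b, a), pair(0, pair(s(0), s(0)))), pair(s(0), pair(b, 0)))  →  s(0)   [R7 at ε]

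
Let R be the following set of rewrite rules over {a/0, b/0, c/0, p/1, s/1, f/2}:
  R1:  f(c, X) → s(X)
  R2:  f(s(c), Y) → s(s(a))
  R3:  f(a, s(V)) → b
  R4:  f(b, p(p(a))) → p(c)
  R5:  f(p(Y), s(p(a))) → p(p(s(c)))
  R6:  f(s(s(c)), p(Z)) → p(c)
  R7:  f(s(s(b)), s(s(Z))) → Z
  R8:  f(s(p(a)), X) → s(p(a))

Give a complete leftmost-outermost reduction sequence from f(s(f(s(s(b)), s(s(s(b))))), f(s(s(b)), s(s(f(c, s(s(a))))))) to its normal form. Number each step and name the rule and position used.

s(a)

1. f(s(f(s(s(b)), s(s(s(b))))), f(s(s(b)), s(s(f(c, s(s(a)))))))  →  f(s(s(b)), f(s(s(b)), s(s(f(c, s(s(a)))))))   [R7 at 1.1]
2. f(s(s(b)), f(s(s(b)), s(s(f(c, s(s(a)))))))  →  f(s(s(b)), f(c, s(s(a))))   [R7 at 2]
3. f(s(s(b)), f(c, s(s(a))))  →  f(s(s(b)), s(s(s(a))))   [R1 at 2]
4. f(s(s(b)), s(s(s(a))))  →  s(a)   [R7 at ε]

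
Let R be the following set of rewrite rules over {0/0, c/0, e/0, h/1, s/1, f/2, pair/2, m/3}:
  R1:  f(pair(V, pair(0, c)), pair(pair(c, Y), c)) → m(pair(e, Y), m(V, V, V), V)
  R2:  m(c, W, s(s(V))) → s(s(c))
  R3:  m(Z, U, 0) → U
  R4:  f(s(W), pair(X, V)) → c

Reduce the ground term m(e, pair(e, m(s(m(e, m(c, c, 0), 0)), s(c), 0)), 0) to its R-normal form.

pair(e, s(c))

1. m(e, pair(e, m(s(m(e, m(c, c, 0), 0)), s(c), 0)), 0)  →  pair(e, m(s(m(e, m(c, c, 0), 0)), s(c), 0))   [R3 at ε]
2. pair(e, m(s(m(e, m(c, c, 0), 0)), s(c), 0))  →  pair(e, s(c))   [R3 at 2]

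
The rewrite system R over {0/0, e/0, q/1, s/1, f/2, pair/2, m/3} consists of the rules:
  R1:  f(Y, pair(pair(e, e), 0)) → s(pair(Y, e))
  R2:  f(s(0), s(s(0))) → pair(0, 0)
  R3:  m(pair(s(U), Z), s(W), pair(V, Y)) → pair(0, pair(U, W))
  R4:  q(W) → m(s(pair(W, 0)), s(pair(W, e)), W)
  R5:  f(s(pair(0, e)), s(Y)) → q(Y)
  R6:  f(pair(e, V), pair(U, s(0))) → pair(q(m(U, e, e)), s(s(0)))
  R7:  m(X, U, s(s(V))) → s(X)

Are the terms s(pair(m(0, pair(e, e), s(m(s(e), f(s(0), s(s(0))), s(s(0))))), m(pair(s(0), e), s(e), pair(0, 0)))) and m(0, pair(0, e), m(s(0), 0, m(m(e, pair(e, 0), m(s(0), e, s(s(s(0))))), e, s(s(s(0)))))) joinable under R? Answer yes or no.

no — NF(t₁) = s(pair(s(0), pair(0, pair(0, e)))), NF(t₂) = s(0)

Reduce t₁ = s(pair(m(0, pair(e, e), s(m(s(e), f(s(0), s(s(0))), s(s(0))))), m(pair(s(0), e), s(e), pair(0, 0)))):
1. s(pair(m(0, pair(e, e), s(m(s(e), f(s(0), s(s(0))), s(s(0))))), m(pair(s(0), e), s(e), pair(0, 0))))  →  s(pair(m(0, pair(e, e), s(s(s(e)))), m(pair(s(0), e), s(e), pair(0, 0))))   [R7 at 1.1.3.1]
2. s(pair(m(0, pair(e, e), s(s(s(e)))), m(pair(s(0), e), s(e), pair(0, 0))))  →  s(pair(s(0), m(pair(s(0), e), s(e), pair(0, 0))))   [R7 at 1.1]
3. s(pair(s(0), m(pair(s(0), e), s(e), pair(0, 0))))  →  s(pair(s(0), pair(0, pair(0, e))))   [R3 at 1.2]

Reduce t₂ = m(0, pair(0, e), m(s(0), 0, m(m(e, pair(e, 0), m(s(0), e, s(s(s(0))))), e, s(s(s(0)))))):
1. m(0, pair(0, e), m(s(0), 0, m(m(e, pair(e, 0), m(s(0), e, s(s(s(0))))), e, s(s(s(0))))))  →  m(0, pair(0, e), m(s(0), 0, s(m(e, pair(e, 0), m(s(0), e, s(s(s(0))))))))   [R7 at 3.3]
2. m(0, pair(0, e), m(s(0), 0, s(m(e, pair(e, 0), m(s(0), e, s(s(s(0))))))))  →  m(0, pair(0, e), m(s(0), 0, s(m(e, pair(e, 0), s(s(0))))))   [R7 at 3.3.1.3]
3. m(0, pair(0, e), m(s(0), 0, s(m(e, pair(e, 0), s(s(0))))))  →  m(0, pair(0, e), m(s(0), 0, s(s(e))))   [R7 at 3.3.1]
4. m(0, pair(0, e), m(s(0), 0, s(s(e))))  →  m(0, pair(0, e), s(s(0)))   [R7 at 3]
5. m(0, pair(0, e), s(s(0)))  →  s(0)   [R7 at ε]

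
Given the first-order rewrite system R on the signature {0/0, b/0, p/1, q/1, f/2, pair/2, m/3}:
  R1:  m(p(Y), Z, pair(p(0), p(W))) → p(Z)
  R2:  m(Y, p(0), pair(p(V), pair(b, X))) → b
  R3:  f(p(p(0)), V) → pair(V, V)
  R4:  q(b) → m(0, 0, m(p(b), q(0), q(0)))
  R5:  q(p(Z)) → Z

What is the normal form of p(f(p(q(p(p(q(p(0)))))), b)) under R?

p(pair(b, b))

1. p(f(p(q(p(p(q(p(0)))))), b))  →  p(f(p(p(q(p(0)))), b))   [R5 at 1.1.1]
2. p(f(p(p(q(p(0)))), b))  →  p(f(p(p(0)), b))   [R5 at 1.1.1.1]
3. p(f(p(p(0)), b))  →  p(pair(b, b))   [R3 at 1]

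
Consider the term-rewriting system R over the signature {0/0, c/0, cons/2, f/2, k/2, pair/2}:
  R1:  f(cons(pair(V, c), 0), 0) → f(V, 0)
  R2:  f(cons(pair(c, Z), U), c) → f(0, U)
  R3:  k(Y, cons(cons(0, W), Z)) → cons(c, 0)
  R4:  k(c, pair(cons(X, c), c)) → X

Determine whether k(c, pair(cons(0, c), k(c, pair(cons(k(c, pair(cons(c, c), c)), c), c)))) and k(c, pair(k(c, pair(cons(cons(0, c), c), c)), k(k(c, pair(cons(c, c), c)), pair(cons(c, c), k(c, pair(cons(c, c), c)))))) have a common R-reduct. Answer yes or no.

Reduce t₁ = k(c, pair(cons(0, c), k(c, pair(cons(k(c, pair(cons(c, c), c)), c), c)))):
1. k(c, pair(cons(0, c), k(c, pair(cons(k(c, pair(cons(c, c), c)), c), c))))  →  k(c, pair(cons(0, c), k(c, pair(cons(c, c), c))))   [R4 at 2.2]
2. k(c, pair(cons(0, c), k(c, pair(cons(c, c), c))))  →  k(c, pair(cons(0, c), c))   [R4 at 2.2]
3. k(c, pair(cons(0, c), c))  →  0   [R4 at ε]

Reduce t₂ = k(c, pair(k(c, pair(cons(cons(0, c), c), c)), k(k(c, pair(cons(c, c), c)), pair(cons(c, c), k(c, pair(cons(c, c), c)))))):
1. k(c, pair(k(c, pair(cons(cons(0, c), c), c)), k(k(c, pair(cons(c, c), c)), pair(cons(c, c), k(c, pair(cons(c, c), c))))))  →  k(c, pair(cons(0, c), k(k(c, pair(cons(c, c), c)), pair(cons(c, c), k(c, pair(cons(c, c), c))))))   [R4 at 2.1]
2. k(c, pair(cons(0, c), k(k(c, pair(cons(c, c), c)), pair(cons(c, c), k(c, pair(cons(c, c), c))))))  →  k(c, pair(cons(0, c), k(c, pair(cons(c, c), k(c, pair(cons(c, c), c))))))   [R4 at 2.2.1]
3. k(c, pair(cons(0, c), k(c, pair(cons(c, c), k(c, pair(cons(c, c), c))))))  →  k(c, pair(cons(0, c), k(c, pair(cons(c, c), c))))   [R4 at 2.2.2.2]
4. k(c, pair(cons(0, c), k(c, pair(cons(c, c), c))))  →  k(c, pair(cons(0, c), c))   [R4 at 2.2]
5. k(c, pair(cons(0, c), c))  →  0   [R4 at ε]

yes — NF(t₁) = 0, NF(t₂) = 0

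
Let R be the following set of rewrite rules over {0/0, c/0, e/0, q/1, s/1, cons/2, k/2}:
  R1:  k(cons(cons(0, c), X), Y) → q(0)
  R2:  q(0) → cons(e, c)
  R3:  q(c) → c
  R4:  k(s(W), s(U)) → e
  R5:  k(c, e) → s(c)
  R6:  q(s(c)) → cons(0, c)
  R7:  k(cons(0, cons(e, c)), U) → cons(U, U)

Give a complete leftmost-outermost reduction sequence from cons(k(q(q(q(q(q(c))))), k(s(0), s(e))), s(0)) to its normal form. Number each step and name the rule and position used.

cons(s(c), s(0))

1. cons(k(q(q(q(q(q(c))))), k(s(0), s(e))), s(0))  →  cons(k(q(q(q(q(c)))), k(s(0), s(e))), s(0))   [R3 at 1.1.1.1.1.1]
2. cons(k(q(q(q(q(c)))), k(s(0), s(e))), s(0))  →  cons(k(q(q(q(c))), k(s(0), s(e))), s(0))   [R3 at 1.1.1.1.1]
3. cons(k(q(q(q(c))), k(s(0), s(e))), s(0))  →  cons(k(q(q(c)), k(s(0), s(e))), s(0))   [R3 at 1.1.1.1]
4. cons(k(q(q(c)), k(s(0), s(e))), s(0))  →  cons(k(q(c), k(s(0), s(e))), s(0))   [R3 at 1.1.1]
5. cons(k(q(c), k(s(0), s(e))), s(0))  →  cons(k(c, k(s(0), s(e))), s(0))   [R3 at 1.1]
6. cons(k(c, k(s(0), s(e))), s(0))  →  cons(k(c, e), s(0))   [R4 at 1.2]
7. cons(k(c, e), s(0))  →  cons(s(c), s(0))   [R5 at 1]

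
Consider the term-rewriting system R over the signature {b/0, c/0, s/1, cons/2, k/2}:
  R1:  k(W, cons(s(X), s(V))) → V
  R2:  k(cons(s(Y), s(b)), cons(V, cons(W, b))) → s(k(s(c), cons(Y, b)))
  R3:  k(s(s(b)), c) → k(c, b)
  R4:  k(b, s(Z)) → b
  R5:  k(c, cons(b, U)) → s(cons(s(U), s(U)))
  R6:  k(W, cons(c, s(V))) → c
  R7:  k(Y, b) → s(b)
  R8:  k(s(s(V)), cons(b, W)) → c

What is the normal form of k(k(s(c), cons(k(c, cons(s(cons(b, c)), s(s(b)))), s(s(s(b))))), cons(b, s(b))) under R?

1. k(k(s(c), cons(k(c, cons(s(cons(b, c)), s(s(b)))), s(s(s(b))))), cons(b, s(b)))  →  k(k(s(c), cons(s(b), s(s(s(b))))), cons(b, s(b)))   [R1 at 1.2.1]
2. k(k(s(c), cons(s(b), s(s(s(b))))), cons(b, s(b)))  →  k(s(s(b)), cons(b, s(b)))   [R1 at 1]
3. k(s(s(b)), cons(b, s(b)))  →  c   [R8 at ε]

c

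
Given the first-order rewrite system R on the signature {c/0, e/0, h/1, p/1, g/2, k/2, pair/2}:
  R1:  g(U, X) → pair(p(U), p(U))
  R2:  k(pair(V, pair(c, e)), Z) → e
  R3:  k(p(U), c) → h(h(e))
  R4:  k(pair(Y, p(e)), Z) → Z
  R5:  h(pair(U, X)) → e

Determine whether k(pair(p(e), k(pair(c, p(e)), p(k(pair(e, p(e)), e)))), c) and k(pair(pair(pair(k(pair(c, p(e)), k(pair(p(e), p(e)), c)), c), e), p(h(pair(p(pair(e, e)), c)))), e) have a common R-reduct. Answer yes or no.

no — NF(t₁) = c, NF(t₂) = e

Reduce t₁ = k(pair(p(e), k(pair(c, p(e)), p(k(pair(e, p(e)), e)))), c):
1. k(pair(p(e), k(pair(c, p(e)), p(k(pair(e, p(e)), e)))), c)  →  k(pair(p(e), p(k(pair(e, p(e)), e))), c)   [R4 at 1.2]
2. k(pair(p(e), p(k(pair(e, p(e)), e))), c)  →  k(pair(p(e), p(e)), c)   [R4 at 1.2.1]
3. k(pair(p(e), p(e)), c)  →  c   [R4 at ε]

Reduce t₂ = k(pair(pair(pair(k(pair(c, p(e)), k(pair(p(e), p(e)), c)), c), e), p(h(pair(p(pair(e, e)), c)))), e):
1. k(pair(pair(pair(k(pair(c, p(e)), k(pair(p(e), p(e)), c)), c), e), p(h(pair(p(pair(e, e)), c)))), e)  →  k(pair(pair(pair(k(pair(p(e), p(e)), c), c), e), p(h(pair(p(pair(e, e)), c)))), e)   [R4 at 1.1.1.1]
2. k(pair(pair(pair(k(pair(p(e), p(e)), c), c), e), p(h(pair(p(pair(e, e)), c)))), e)  →  k(pair(pair(pair(c, c), e), p(h(pair(p(pair(e, e)), c)))), e)   [R4 at 1.1.1.1]
3. k(pair(pair(pair(c, c), e), p(h(pair(p(pair(e, e)), c)))), e)  →  k(pair(pair(pair(c, c), e), p(e)), e)   [R5 at 1.2.1]
4. k(pair(pair(pair(c, c), e), p(e)), e)  →  e   [R4 at ε]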